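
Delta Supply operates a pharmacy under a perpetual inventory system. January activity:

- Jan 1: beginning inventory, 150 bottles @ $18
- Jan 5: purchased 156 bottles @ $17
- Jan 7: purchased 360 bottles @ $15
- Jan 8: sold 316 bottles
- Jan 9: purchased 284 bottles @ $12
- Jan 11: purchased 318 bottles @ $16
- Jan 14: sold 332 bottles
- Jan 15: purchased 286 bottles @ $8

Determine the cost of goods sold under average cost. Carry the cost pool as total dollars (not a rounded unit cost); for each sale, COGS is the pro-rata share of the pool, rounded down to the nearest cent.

After Jan 1: 150 on hand, pool $2,700.00 (≈ $18.0000 each)
After Jan 5: 306 on hand, pool $5,352.00 (≈ $17.4902 each)
After Jan 7: 666 on hand, pool $10,752.00 (≈ $16.1441 each)
Jan 8, sell 316: 316/666 × $10,752.00 → $5,101.54
After Jan 9: 634 on hand, pool $9,058.46 (≈ $14.2878 each)
After Jan 11: 952 on hand, pool $14,146.46 (≈ $14.8597 each)
Jan 14, sell 332: 332/952 × $14,146.46 → $4,933.42
After Jan 15: 906 on hand, pool $11,501.04 (≈ $12.6943 each)
Total COGS = $5,101.54 + $4,933.42 = $10,034.96
Ending inventory (cost pool remaining) = $11,501.04

COGS = $10,034.96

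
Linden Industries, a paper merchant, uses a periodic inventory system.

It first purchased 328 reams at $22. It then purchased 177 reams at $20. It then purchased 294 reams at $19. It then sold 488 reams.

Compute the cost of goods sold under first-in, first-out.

COGS = $10,416

Sale 1 (488) [FIFO — oldest first]: 328 @ $22 + 160 @ $20 = $10,416
Ending inventory: 17 @ $20 + 294 @ $19 = $5,926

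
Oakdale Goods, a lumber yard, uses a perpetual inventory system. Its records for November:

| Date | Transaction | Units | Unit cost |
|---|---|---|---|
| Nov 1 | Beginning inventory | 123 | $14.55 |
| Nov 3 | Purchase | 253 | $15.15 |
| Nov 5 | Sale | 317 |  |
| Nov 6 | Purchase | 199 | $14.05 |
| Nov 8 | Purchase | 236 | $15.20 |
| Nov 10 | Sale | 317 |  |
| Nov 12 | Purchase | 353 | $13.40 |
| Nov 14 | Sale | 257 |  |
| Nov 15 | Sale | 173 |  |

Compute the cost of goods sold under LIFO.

COGS = $15,301.45

Nov 5, 317 sold [LIFO — newest first]: 253 @ $15.15 + 64 @ $14.55 = $4,764.15
Nov 10, 317 sold [LIFO — newest first]: 236 @ $15.20 + 81 @ $14.05 = $4,725.25
Nov 14, 257 sold [LIFO — newest first]: 257 @ $13.40 = $3,443.80
Nov 15, 173 sold [LIFO — newest first]: 96 @ $13.40 + 77 @ $14.05 = $2,368.25
Total COGS = $4,764.15 + $4,725.25 + $3,443.80 + $2,368.25 = $15,301.45
Ending inventory: 59 @ $14.55 + 41 @ $14.05 = $1,434.50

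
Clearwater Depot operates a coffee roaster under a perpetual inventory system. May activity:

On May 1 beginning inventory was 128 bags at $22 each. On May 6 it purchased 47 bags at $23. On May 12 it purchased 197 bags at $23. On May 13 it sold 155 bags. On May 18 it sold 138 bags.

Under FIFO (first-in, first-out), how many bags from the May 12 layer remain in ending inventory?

May 13, 155 sold [FIFO — oldest first]: 128 @ $22 + 27 @ $23 = $3,437
May 18, 138 sold [FIFO — oldest first]: 20 @ $23 + 118 @ $23 = $3,174
Total COGS = $3,437 + $3,174 = $6,611
Ending inventory: 79 @ $23 = $1,817

79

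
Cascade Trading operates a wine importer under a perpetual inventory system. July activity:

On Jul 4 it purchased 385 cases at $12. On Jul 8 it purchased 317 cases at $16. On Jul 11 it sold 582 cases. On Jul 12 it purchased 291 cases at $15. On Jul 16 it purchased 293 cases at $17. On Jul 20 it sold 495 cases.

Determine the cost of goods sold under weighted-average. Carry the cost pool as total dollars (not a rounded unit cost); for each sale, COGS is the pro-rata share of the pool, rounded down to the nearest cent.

After Jul 4: 385 on hand, pool $4,620.00 (≈ $12.0000 each)
After Jul 8: 702 on hand, pool $9,692.00 (≈ $13.8063 each)
Jul 11, sell 582: 582/702 × $9,692.00 → $8,035.24
After Jul 12: 411 on hand, pool $6,021.76 (≈ $14.6515 each)
After Jul 16: 704 on hand, pool $11,002.76 (≈ $15.6289 each)
Jul 20, sell 495: 495/704 × $11,002.76 → $7,736.31
Total COGS = $8,035.24 + $7,736.31 = $15,771.55
Ending inventory (cost pool remaining) = $3,266.45
Check: goods available $19,038.00 = COGS $15,771.55 + ending $3,266.45

COGS = $15,771.55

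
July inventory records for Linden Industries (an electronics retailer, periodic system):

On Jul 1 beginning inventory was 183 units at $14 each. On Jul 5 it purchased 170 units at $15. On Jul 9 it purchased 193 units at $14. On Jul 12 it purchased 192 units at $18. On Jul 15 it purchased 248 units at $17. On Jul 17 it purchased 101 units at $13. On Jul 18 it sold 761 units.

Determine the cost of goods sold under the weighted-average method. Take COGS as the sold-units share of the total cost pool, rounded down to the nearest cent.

Jul 18, sell 761: 761/1087 × $16,799.00 → $11,760.84
Ending inventory (cost pool remaining) = $5,038.16
Check: goods available $16,799.00 = COGS $11,760.84 + ending $5,038.16

COGS = $11,760.84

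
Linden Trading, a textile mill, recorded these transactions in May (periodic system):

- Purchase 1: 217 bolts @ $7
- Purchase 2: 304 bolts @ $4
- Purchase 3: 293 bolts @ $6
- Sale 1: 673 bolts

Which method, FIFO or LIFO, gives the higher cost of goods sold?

FIFO COGS: 217 @ $7 + 304 @ $4 + 152 @ $6 = $3,647
LIFO COGS: 293 @ $6 + 304 @ $4 + 76 @ $7 = $3,506

FIFO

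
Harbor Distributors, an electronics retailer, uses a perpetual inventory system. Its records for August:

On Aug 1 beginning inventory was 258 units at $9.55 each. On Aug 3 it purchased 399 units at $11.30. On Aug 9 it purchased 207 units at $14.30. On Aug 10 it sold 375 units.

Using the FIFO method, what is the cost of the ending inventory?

Aug 10, 375 sold [FIFO — oldest first]: 258 @ $9.55 + 117 @ $11.30 = $3,786.00
Ending inventory: 282 @ $11.30 + 207 @ $14.30 = $6,146.70

Ending inventory = $6,146.70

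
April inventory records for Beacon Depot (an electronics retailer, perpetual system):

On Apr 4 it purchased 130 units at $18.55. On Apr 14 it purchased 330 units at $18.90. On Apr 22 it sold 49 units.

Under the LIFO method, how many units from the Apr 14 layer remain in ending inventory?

281

Apr 22, 49 sold [LIFO — newest first]: 49 @ $18.90 = $926.10
Ending inventory: 130 @ $18.55 + 281 @ $18.90 = $7,722.40
Check: goods available $8,648.50 = COGS $926.10 + ending $7,722.40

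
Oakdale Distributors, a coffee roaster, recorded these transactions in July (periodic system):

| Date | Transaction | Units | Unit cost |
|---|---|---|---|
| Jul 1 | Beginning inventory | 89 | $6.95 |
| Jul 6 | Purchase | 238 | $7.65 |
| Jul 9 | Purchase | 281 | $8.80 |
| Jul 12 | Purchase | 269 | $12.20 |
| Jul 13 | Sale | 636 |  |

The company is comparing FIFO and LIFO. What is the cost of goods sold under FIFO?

FIFO COGS: 89 @ $6.95 + 238 @ $7.65 + 281 @ $8.80 + 28 @ $12.20 = $5,253.65
LIFO COGS: 269 @ $12.20 + 281 @ $8.80 + 86 @ $7.65 = $6,412.50

COGS = $5,253.65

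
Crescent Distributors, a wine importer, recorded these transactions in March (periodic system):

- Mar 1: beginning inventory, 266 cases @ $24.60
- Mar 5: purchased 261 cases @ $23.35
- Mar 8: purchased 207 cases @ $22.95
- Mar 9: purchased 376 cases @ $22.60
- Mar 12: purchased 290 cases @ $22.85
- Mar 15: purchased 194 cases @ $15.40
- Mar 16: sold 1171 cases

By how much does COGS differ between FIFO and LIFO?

FIFO COGS: 266 @ $24.60 + 261 @ $23.35 + 207 @ $22.95 + 376 @ $22.60 + 61 @ $22.85 = $27,280.05
LIFO COGS: 194 @ $15.40 + 290 @ $22.85 + 376 @ $22.60 + 207 @ $22.95 + 104 @ $23.35 = $25,290.75
Difference = |$27,280.05 − $25,290.75| = $1,989.30

$1,989.30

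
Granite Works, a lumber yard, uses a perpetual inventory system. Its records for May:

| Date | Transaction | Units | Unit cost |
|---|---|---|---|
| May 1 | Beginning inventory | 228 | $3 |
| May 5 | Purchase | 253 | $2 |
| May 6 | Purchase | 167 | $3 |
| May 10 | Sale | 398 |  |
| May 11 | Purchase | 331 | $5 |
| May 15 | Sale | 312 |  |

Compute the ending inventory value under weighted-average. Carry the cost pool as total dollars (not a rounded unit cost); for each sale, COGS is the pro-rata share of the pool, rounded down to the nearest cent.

After May 1: 228 on hand, pool $684.00 (≈ $3.0000 each)
After May 5: 481 on hand, pool $1,190.00 (≈ $2.4740 each)
After May 6: 648 on hand, pool $1,691.00 (≈ $2.6096 each)
May 10, sell 398: 398/648 × $1,691.00 → $1,038.60
After May 11: 581 on hand, pool $2,307.40 (≈ $3.9714 each)
May 15, sell 312: 312/581 × $2,307.40 → $1,239.08
Total COGS = $1,038.60 + $1,239.08 = $2,277.68
Ending inventory (cost pool remaining) = $1,068.32

Ending inventory = $1,068.32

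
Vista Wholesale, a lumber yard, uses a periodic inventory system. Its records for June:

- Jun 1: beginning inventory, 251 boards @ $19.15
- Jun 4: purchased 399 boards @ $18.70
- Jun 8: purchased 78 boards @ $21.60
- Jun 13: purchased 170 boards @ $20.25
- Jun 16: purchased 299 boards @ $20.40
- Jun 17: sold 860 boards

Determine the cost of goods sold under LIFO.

COGS = $17,080.00

Jun 17, 860 sold [LIFO — newest first]: 299 @ $20.40 + 170 @ $20.25 + 78 @ $21.60 + 313 @ $18.70 = $17,080.00
Ending inventory: 251 @ $19.15 + 86 @ $18.70 = $6,414.85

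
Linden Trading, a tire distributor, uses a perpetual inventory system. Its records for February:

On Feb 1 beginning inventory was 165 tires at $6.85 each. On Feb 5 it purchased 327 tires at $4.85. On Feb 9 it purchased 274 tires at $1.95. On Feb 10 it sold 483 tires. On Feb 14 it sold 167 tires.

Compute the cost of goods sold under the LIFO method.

COGS = $2,455.90

Feb 10, 483 sold [LIFO — newest first]: 274 @ $1.95 + 209 @ $4.85 = $1,547.95
Feb 14, 167 sold [LIFO — newest first]: 118 @ $4.85 + 49 @ $6.85 = $907.95
Total COGS = $1,547.95 + $907.95 = $2,455.90
Ending inventory: 116 @ $6.85 = $794.60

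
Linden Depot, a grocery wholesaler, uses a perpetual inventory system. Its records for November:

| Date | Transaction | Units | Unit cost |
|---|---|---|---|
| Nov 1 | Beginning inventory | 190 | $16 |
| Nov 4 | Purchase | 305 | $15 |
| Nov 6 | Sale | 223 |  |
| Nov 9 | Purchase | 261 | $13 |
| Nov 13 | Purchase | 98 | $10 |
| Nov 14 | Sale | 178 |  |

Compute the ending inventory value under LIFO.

Ending inventory = $6,623

Nov 6, 223 sold [LIFO — newest first]: 223 @ $15 = $3,345
Nov 14, 178 sold [LIFO — newest first]: 98 @ $10 + 80 @ $13 = $2,020
Total COGS = $3,345 + $2,020 = $5,365
Ending inventory: 190 @ $16 + 82 @ $15 + 181 @ $13 = $6,623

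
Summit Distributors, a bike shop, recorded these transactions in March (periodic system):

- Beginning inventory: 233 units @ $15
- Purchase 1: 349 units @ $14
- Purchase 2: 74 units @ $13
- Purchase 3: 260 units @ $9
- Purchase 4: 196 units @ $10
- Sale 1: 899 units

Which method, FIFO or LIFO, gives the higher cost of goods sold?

FIFO

FIFO COGS: 233 @ $15 + 349 @ $14 + 74 @ $13 + 243 @ $9 = $11,530
LIFO COGS: 196 @ $10 + 260 @ $9 + 74 @ $13 + 349 @ $14 + 20 @ $15 = $10,448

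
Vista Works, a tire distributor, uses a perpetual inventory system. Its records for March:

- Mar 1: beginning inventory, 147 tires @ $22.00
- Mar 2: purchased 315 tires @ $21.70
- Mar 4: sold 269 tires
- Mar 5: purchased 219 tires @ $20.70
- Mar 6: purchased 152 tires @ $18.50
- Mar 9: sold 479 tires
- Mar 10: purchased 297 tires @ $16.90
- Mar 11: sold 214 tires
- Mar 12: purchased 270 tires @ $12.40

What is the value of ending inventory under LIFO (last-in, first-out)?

Mar 4, 269 sold [LIFO — newest first]: 269 @ $21.70 = $5,837.30
Mar 9, 479 sold [LIFO — newest first]: 152 @ $18.50 + 219 @ $20.70 + 46 @ $21.70 + 62 @ $22.00 = $9,707.50
Mar 11, 214 sold [LIFO — newest first]: 214 @ $16.90 = $3,616.60
Total COGS = $5,837.30 + $9,707.50 + $3,616.60 = $19,161.40
Ending inventory: 85 @ $22.00 + 83 @ $16.90 + 270 @ $12.40 = $6,620.70

Ending inventory = $6,620.70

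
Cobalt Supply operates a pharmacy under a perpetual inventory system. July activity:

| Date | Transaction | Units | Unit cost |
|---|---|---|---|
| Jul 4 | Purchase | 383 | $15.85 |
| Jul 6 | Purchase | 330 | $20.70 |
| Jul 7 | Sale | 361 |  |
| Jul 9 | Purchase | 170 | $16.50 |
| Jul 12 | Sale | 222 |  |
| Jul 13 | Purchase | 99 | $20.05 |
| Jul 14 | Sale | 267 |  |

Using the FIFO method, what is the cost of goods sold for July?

COGS = $15,162.05

Jul 7, 361 sold [FIFO — oldest first]: 361 @ $15.85 = $5,721.85
Jul 12, 222 sold [FIFO — oldest first]: 22 @ $15.85 + 200 @ $20.70 = $4,488.70
Jul 14, 267 sold [FIFO — oldest first]: 130 @ $20.70 + 137 @ $16.50 = $4,951.50
Total COGS = $5,721.85 + $4,488.70 + $4,951.50 = $15,162.05
Ending inventory: 33 @ $16.50 + 99 @ $20.05 = $2,529.45
Check: goods available $17,691.50 = COGS $15,162.05 + ending $2,529.45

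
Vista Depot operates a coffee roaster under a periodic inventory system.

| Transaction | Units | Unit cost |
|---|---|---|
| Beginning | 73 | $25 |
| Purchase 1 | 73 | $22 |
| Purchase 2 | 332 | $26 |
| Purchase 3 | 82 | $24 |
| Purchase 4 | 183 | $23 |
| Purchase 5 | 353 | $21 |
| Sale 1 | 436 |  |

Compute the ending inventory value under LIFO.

Sale 1 (436) [LIFO — newest first]: 353 @ $21 + 83 @ $23 = $9,322
Ending inventory: 73 @ $25 + 73 @ $22 + 332 @ $26 + 82 @ $24 + 100 @ $23 = $16,331

Ending inventory = $16,331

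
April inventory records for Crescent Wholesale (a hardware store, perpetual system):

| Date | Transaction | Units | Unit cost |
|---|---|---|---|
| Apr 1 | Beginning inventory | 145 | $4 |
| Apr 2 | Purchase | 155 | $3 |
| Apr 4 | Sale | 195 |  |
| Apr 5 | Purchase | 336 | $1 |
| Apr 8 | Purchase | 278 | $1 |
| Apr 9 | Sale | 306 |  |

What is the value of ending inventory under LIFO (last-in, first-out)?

Apr 4, 195 sold [LIFO — newest first]: 155 @ $3 + 40 @ $4 = $625
Apr 9, 306 sold [LIFO — newest first]: 278 @ $1 + 28 @ $1 = $306
Total COGS = $625 + $306 = $931
Ending inventory: 105 @ $4 + 308 @ $1 = $728
Check: goods available $1,659 = COGS $931 + ending $728

Ending inventory = $728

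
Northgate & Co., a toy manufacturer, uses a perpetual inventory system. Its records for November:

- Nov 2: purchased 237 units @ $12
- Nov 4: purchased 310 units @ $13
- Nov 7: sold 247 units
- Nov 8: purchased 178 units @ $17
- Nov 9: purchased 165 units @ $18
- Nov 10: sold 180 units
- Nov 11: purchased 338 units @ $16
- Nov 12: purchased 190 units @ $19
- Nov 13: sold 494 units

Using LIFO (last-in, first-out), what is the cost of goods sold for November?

COGS = $14,910

Nov 7, 247 sold [LIFO — newest first]: 247 @ $13 = $3,211
Nov 10, 180 sold [LIFO — newest first]: 165 @ $18 + 15 @ $17 = $3,225
Nov 13, 494 sold [LIFO — newest first]: 190 @ $19 + 304 @ $16 = $8,474
Total COGS = $3,211 + $3,225 + $8,474 = $14,910
Ending inventory: 237 @ $12 + 63 @ $13 + 163 @ $17 + 34 @ $16 = $6,978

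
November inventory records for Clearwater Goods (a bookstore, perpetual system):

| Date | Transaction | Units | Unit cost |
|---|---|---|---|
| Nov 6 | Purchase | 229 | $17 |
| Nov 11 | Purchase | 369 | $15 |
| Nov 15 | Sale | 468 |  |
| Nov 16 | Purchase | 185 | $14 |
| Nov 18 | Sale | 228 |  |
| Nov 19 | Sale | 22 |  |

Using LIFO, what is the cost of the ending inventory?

Nov 15, 468 sold [LIFO — newest first]: 369 @ $15 + 99 @ $17 = $7,218
Nov 18, 228 sold [LIFO — newest first]: 185 @ $14 + 43 @ $17 = $3,321
Nov 19, 22 sold [LIFO — newest first]: 22 @ $17 = $374
Total COGS = $7,218 + $3,321 + $374 = $10,913
Ending inventory: 65 @ $17 = $1,105

Ending inventory = $1,105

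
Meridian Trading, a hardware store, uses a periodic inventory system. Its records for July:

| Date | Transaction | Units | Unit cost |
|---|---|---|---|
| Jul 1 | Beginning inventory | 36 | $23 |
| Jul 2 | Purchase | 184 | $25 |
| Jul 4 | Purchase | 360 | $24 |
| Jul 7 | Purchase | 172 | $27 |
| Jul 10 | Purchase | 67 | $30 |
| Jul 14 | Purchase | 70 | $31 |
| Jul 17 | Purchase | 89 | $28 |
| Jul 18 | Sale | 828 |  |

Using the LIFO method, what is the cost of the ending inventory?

Jul 18, 828 sold [LIFO — newest first]: 89 @ $28 + 70 @ $31 + 67 @ $30 + 172 @ $27 + 360 @ $24 + 70 @ $25 = $21,706
Ending inventory: 36 @ $23 + 114 @ $25 = $3,678
Check: goods available $25,384 = COGS $21,706 + ending $3,678

Ending inventory = $3,678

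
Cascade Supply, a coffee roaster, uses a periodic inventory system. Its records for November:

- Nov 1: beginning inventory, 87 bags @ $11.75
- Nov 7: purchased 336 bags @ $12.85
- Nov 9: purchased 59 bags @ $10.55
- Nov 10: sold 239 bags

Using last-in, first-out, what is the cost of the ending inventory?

Nov 10, 239 sold [LIFO — newest first]: 59 @ $10.55 + 180 @ $12.85 = $2,935.45
Ending inventory: 87 @ $11.75 + 156 @ $12.85 = $3,026.85
Check: goods available $5,962.30 = COGS $2,935.45 + ending $3,026.85

Ending inventory = $3,026.85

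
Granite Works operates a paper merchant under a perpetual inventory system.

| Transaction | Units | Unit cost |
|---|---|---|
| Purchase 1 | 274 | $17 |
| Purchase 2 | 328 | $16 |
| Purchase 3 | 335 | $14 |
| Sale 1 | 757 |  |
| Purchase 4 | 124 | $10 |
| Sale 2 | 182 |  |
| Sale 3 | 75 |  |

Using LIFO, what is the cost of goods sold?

COGS = $15,037

Sale 1 (757) [LIFO — newest first]: 335 @ $14 + 328 @ $16 + 94 @ $17 = $11,536
Sale 2 (182) [LIFO — newest first]: 124 @ $10 + 58 @ $17 = $2,226
Sale 3 (75) [LIFO — newest first]: 75 @ $17 = $1,275
Total COGS = $11,536 + $2,226 + $1,275 = $15,037
Ending inventory: 47 @ $17 = $799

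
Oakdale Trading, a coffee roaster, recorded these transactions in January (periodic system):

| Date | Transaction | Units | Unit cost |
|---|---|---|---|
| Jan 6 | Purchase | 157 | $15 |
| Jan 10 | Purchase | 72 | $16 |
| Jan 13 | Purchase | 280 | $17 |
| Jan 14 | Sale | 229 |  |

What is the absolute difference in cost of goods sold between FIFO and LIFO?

FIFO COGS: 157 @ $15 + 72 @ $16 = $3,507
LIFO COGS: 229 @ $17 = $3,893
Difference = |$3,507 − $3,893| = $386

$386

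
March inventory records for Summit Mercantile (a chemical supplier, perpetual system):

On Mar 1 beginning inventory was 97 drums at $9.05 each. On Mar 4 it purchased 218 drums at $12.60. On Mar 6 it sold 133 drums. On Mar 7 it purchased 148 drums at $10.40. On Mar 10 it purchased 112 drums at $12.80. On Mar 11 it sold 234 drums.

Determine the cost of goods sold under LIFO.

Mar 6, 133 sold [LIFO — newest first]: 133 @ $12.60 = $1,675.80
Mar 11, 234 sold [LIFO — newest first]: 112 @ $12.80 + 122 @ $10.40 = $2,702.40
Total COGS = $1,675.80 + $2,702.40 = $4,378.20
Ending inventory: 97 @ $9.05 + 85 @ $12.60 + 26 @ $10.40 = $2,219.25

COGS = $4,378.20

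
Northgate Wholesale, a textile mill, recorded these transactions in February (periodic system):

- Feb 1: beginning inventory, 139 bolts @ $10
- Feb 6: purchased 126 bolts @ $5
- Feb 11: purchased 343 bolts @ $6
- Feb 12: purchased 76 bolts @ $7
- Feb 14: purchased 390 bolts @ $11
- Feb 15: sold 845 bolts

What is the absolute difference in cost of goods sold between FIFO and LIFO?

FIFO COGS: 139 @ $10 + 126 @ $5 + 343 @ $6 + 76 @ $7 + 161 @ $11 = $6,381
LIFO COGS: 390 @ $11 + 76 @ $7 + 343 @ $6 + 36 @ $5 = $7,060
Difference = |$6,381 − $7,060| = $679

$679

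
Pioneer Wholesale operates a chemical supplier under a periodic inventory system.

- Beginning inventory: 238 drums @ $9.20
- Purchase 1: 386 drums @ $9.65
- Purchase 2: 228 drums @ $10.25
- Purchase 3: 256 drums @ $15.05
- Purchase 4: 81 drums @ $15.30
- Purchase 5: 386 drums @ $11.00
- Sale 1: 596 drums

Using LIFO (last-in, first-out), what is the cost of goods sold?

COGS = $7,426.75

Sale 1 (596) [LIFO — newest first]: 386 @ $11.00 + 81 @ $15.30 + 129 @ $15.05 = $7,426.75
Ending inventory: 238 @ $9.20 + 386 @ $9.65 + 228 @ $10.25 + 127 @ $15.05 = $10,162.85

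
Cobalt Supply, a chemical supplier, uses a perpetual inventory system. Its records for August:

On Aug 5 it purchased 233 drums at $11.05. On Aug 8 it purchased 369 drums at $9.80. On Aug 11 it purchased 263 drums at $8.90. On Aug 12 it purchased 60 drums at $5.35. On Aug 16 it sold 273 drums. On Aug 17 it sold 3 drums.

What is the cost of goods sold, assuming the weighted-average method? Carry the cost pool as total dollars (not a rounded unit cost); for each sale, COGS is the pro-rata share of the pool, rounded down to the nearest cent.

COGS = $2,641.40

After Aug 5: 233 on hand, pool $2,574.65 (≈ $11.0500 each)
After Aug 8: 602 on hand, pool $6,190.85 (≈ $10.2838 each)
After Aug 11: 865 on hand, pool $8,531.55 (≈ $9.8631 each)
After Aug 12: 925 on hand, pool $8,852.55 (≈ $9.5703 each)
Aug 16, sell 273: 273/925 × $8,852.55 → $2,612.69
Aug 17, sell 3: 3/652 × $6,239.86 → $28.71
Total COGS = $2,612.69 + $28.71 = $2,641.40
Ending inventory (cost pool remaining) = $6,211.15
Check: goods available $8,852.55 = COGS $2,641.40 + ending $6,211.15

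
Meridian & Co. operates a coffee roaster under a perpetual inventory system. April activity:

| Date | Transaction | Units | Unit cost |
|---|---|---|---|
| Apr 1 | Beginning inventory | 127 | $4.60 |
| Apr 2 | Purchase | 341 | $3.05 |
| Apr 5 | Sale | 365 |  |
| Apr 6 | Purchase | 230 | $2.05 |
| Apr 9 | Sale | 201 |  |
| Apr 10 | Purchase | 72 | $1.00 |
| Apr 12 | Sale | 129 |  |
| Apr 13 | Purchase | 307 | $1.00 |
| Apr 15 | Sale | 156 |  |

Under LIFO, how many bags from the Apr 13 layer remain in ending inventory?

151

Apr 5, 365 sold [LIFO — newest first]: 341 @ $3.05 + 24 @ $4.60 = $1,150.45
Apr 9, 201 sold [LIFO — newest first]: 201 @ $2.05 = $412.05
Apr 12, 129 sold [LIFO — newest first]: 72 @ $1.00 + 29 @ $2.05 + 28 @ $4.60 = $260.25
Apr 15, 156 sold [LIFO — newest first]: 156 @ $1.00 = $156.00
Total COGS = $1,150.45 + $412.05 + $260.25 + $156.00 = $1,978.75
Ending inventory: 75 @ $4.60 + 151 @ $1.00 = $496.00
Check: goods available $2,474.75 = COGS $1,978.75 + ending $496.00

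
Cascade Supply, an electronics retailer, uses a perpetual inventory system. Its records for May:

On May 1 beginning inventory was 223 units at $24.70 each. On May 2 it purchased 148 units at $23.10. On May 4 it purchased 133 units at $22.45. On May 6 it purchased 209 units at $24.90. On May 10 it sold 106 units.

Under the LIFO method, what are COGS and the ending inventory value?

COGS = $2,639.40; ending inventory = $14,477.45

May 10, 106 sold [LIFO — newest first]: 106 @ $24.90 = $2,639.40
Ending inventory: 223 @ $24.70 + 148 @ $23.10 + 133 @ $22.45 + 103 @ $24.90 = $14,477.45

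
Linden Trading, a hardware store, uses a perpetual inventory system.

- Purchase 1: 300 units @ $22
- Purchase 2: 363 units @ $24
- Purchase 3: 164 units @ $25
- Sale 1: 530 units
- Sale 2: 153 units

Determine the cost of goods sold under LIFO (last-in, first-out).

Sale 1 (530) [LIFO — newest first]: 164 @ $25 + 363 @ $24 + 3 @ $22 = $12,878
Sale 2 (153) [LIFO — newest first]: 153 @ $22 = $3,366
Total COGS = $12,878 + $3,366 = $16,244
Ending inventory: 144 @ $22 = $3,168

COGS = $16,244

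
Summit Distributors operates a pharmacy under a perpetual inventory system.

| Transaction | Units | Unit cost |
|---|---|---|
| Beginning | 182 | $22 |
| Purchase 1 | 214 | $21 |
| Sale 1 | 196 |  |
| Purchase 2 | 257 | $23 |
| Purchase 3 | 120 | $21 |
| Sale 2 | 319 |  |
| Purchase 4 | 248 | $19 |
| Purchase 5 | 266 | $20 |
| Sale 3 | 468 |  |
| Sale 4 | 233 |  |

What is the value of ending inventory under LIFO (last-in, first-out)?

Sale 1 (196) [LIFO — newest first]: 196 @ $21 = $4,116
Sale 2 (319) [LIFO — newest first]: 120 @ $21 + 199 @ $23 = $7,097
Sale 3 (468) [LIFO — newest first]: 266 @ $20 + 202 @ $19 = $9,158
Sale 4 (233) [LIFO — newest first]: 46 @ $19 + 58 @ $23 + 18 @ $21 + 111 @ $22 = $5,028
Total COGS = $4,116 + $7,097 + $9,158 + $5,028 = $25,399
Ending inventory: 71 @ $22 = $1,562
Check: goods available $26,961 = COGS $25,399 + ending $1,562

Ending inventory = $1,562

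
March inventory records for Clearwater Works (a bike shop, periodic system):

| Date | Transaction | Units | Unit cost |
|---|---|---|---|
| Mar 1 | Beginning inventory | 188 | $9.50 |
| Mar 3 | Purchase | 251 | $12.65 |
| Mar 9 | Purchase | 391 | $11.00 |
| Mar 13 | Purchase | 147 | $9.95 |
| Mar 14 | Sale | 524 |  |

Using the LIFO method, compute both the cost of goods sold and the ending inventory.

Mar 14, 524 sold [LIFO — newest first]: 147 @ $9.95 + 377 @ $11.00 = $5,609.65
Ending inventory: 188 @ $9.50 + 251 @ $12.65 + 14 @ $11.00 = $5,115.15

COGS = $5,609.65; ending inventory = $5,115.15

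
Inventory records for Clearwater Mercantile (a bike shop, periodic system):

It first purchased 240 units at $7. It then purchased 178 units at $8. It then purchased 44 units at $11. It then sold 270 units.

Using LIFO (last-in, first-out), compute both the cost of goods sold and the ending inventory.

Sale 1 (270) [LIFO — newest first]: 44 @ $11 + 178 @ $8 + 48 @ $7 = $2,244
Ending inventory: 192 @ $7 = $1,344
Check: goods available $3,588 = COGS $2,244 + ending $1,344

COGS = $2,244; ending inventory = $1,344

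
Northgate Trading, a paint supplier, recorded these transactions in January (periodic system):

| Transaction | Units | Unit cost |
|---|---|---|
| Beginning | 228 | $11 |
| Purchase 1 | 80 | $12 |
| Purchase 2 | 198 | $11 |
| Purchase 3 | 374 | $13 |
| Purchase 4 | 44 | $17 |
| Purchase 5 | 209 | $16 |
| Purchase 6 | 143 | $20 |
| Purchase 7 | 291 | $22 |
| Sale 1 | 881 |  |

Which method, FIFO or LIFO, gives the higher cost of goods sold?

LIFO

FIFO COGS: 228 @ $11 + 80 @ $12 + 198 @ $11 + 374 @ $13 + 1 @ $17 = $10,525
LIFO COGS: 291 @ $22 + 143 @ $20 + 209 @ $16 + 44 @ $17 + 194 @ $13 = $15,876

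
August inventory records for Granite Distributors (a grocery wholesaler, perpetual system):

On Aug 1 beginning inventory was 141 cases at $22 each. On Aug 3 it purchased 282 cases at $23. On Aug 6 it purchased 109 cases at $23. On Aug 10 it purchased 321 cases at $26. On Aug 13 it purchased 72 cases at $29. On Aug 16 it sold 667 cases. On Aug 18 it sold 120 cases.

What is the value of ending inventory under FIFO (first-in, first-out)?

Ending inventory = $3,804

Aug 16, 667 sold [FIFO — oldest first]: 141 @ $22 + 282 @ $23 + 109 @ $23 + 135 @ $26 = $15,605
Aug 18, 120 sold [FIFO — oldest first]: 120 @ $26 = $3,120
Total COGS = $15,605 + $3,120 = $18,725
Ending inventory: 66 @ $26 + 72 @ $29 = $3,804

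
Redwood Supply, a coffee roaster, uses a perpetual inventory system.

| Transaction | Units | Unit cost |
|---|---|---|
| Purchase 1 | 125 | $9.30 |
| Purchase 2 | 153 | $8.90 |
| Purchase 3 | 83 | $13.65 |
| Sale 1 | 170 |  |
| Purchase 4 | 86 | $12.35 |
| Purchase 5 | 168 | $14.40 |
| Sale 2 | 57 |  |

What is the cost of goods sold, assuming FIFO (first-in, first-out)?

Sale 1 (170) [FIFO — oldest first]: 125 @ $9.30 + 45 @ $8.90 = $1,563.00
Sale 2 (57) [FIFO — oldest first]: 57 @ $8.90 = $507.30
Total COGS = $1,563.00 + $507.30 = $2,070.30
Ending inventory: 51 @ $8.90 + 83 @ $13.65 + 86 @ $12.35 + 168 @ $14.40 = $5,068.15

COGS = $2,070.30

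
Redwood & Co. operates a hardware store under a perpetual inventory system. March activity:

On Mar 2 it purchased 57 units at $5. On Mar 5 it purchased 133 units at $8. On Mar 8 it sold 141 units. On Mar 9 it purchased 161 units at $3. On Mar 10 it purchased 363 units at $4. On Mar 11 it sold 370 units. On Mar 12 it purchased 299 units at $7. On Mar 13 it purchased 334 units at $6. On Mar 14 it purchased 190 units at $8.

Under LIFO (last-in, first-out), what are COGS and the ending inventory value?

Mar 8, 141 sold [LIFO — newest first]: 133 @ $8 + 8 @ $5 = $1,104
Mar 11, 370 sold [LIFO — newest first]: 363 @ $4 + 7 @ $3 = $1,473
Total COGS = $1,104 + $1,473 = $2,577
Ending inventory: 49 @ $5 + 154 @ $3 + 299 @ $7 + 334 @ $6 + 190 @ $8 = $6,324
Check: goods available $8,901 = COGS $2,577 + ending $6,324

COGS = $2,577; ending inventory = $6,324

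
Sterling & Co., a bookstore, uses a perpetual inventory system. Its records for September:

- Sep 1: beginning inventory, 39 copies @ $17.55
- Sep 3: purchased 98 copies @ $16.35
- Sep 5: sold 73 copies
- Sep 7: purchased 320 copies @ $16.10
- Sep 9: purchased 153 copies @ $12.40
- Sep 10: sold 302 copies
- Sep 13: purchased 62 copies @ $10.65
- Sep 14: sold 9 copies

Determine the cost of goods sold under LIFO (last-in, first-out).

COGS = $5,585.50

Sep 5, 73 sold [LIFO — newest first]: 73 @ $16.35 = $1,193.55
Sep 10, 302 sold [LIFO — newest first]: 153 @ $12.40 + 149 @ $16.10 = $4,296.10
Sep 14, 9 sold [LIFO — newest first]: 9 @ $10.65 = $95.85
Total COGS = $1,193.55 + $4,296.10 + $95.85 = $5,585.50
Ending inventory: 39 @ $17.55 + 25 @ $16.35 + 171 @ $16.10 + 53 @ $10.65 = $4,410.75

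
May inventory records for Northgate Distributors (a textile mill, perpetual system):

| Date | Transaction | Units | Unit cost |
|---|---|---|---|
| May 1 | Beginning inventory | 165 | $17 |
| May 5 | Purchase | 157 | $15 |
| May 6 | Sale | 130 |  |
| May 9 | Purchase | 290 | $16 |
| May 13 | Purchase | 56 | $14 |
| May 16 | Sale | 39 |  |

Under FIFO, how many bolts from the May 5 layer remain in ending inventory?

May 6, 130 sold [FIFO — oldest first]: 130 @ $17 = $2,210
May 16, 39 sold [FIFO — oldest first]: 35 @ $17 + 4 @ $15 = $655
Total COGS = $2,210 + $655 = $2,865
Ending inventory: 153 @ $15 + 290 @ $16 + 56 @ $14 = $7,719

153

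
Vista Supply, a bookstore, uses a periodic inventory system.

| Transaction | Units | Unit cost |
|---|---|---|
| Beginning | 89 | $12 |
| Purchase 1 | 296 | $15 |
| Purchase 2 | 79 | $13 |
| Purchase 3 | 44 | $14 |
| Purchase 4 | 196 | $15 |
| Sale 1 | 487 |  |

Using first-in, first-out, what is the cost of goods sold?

COGS = $6,857

Sale 1 (487) [FIFO — oldest first]: 89 @ $12 + 296 @ $15 + 79 @ $13 + 23 @ $14 = $6,857
Ending inventory: 21 @ $14 + 196 @ $15 = $3,234
Check: goods available $10,091 = COGS $6,857 + ending $3,234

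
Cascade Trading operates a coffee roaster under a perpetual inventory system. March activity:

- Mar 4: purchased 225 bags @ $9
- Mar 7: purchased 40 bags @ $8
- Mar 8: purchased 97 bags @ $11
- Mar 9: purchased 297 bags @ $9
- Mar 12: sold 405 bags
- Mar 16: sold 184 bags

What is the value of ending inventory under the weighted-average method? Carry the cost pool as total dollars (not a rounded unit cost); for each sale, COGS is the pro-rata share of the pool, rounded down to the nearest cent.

Ending inventory = $646.36

After Mar 4: 225 on hand, pool $2,025.00 (≈ $9.0000 each)
After Mar 7: 265 on hand, pool $2,345.00 (≈ $8.8491 each)
After Mar 8: 362 on hand, pool $3,412.00 (≈ $9.4254 each)
After Mar 9: 659 on hand, pool $6,085.00 (≈ $9.2337 each)
Mar 12, sell 405: 405/659 × $6,085.00 → $3,739.64
Mar 16, sell 184: 184/254 × $2,345.36 → $1,699.00
Total COGS = $3,739.64 + $1,699.00 = $5,438.64
Ending inventory (cost pool remaining) = $646.36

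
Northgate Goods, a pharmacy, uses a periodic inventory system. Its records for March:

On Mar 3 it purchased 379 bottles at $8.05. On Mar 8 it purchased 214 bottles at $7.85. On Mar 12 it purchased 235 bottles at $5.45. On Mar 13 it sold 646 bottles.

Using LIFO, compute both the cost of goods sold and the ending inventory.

COGS = $4,546.50; ending inventory = $1,465.10

Mar 13, 646 sold [LIFO — newest first]: 235 @ $5.45 + 214 @ $7.85 + 197 @ $8.05 = $4,546.50
Ending inventory: 182 @ $8.05 = $1,465.10
Check: goods available $6,011.60 = COGS $4,546.50 + ending $1,465.10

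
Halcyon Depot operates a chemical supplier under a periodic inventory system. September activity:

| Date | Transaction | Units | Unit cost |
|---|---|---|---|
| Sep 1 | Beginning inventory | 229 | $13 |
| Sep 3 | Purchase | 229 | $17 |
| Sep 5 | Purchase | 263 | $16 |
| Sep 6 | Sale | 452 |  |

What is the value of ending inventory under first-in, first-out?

Sep 6, 452 sold [FIFO — oldest first]: 229 @ $13 + 223 @ $17 = $6,768
Ending inventory: 6 @ $17 + 263 @ $16 = $4,310
Check: goods available $11,078 = COGS $6,768 + ending $4,310

Ending inventory = $4,310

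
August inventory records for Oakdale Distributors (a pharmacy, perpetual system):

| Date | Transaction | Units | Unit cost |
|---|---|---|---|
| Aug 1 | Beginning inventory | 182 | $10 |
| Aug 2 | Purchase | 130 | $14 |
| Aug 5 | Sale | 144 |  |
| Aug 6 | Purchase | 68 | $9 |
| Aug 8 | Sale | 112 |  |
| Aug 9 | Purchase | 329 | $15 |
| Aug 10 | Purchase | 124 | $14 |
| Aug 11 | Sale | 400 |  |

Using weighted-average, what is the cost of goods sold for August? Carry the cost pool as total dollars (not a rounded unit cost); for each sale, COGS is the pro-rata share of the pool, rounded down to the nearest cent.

COGS = $8,462.05

After Aug 1: 182 on hand, pool $1,820.00 (≈ $10.0000 each)
After Aug 2: 312 on hand, pool $3,640.00 (≈ $11.6667 each)
Aug 5, sell 144: 144/312 × $3,640.00 → $1,680.00
After Aug 6: 236 on hand, pool $2,572.00 (≈ $10.8983 each)
Aug 8, sell 112: 112/236 × $2,572.00 → $1,220.61
After Aug 9: 453 on hand, pool $6,286.39 (≈ $13.8772 each)
After Aug 10: 577 on hand, pool $8,022.39 (≈ $13.9036 each)
Aug 11, sell 400: 400/577 × $8,022.39 → $5,561.44
Total COGS = $1,680.00 + $1,220.61 + $5,561.44 = $8,462.05
Ending inventory (cost pool remaining) = $2,460.95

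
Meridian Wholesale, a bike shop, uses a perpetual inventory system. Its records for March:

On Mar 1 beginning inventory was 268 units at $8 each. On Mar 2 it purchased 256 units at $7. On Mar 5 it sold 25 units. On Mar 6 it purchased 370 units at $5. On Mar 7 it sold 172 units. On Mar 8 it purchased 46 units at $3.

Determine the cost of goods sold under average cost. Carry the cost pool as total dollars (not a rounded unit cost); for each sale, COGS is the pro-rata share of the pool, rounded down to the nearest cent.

After Mar 1: 268 on hand, pool $2,144.00 (≈ $8.0000 each)
After Mar 2: 524 on hand, pool $3,936.00 (≈ $7.5115 each)
Mar 5, sell 25: 25/524 × $3,936.00 → $187.78
After Mar 6: 869 on hand, pool $5,598.22 (≈ $6.4421 each)
Mar 7, sell 172: 172/869 × $5,598.22 → $1,108.04
After Mar 8: 743 on hand, pool $4,628.18 (≈ $6.2290 each)
Total COGS = $187.78 + $1,108.04 = $1,295.82
Ending inventory (cost pool remaining) = $4,628.18

COGS = $1,295.82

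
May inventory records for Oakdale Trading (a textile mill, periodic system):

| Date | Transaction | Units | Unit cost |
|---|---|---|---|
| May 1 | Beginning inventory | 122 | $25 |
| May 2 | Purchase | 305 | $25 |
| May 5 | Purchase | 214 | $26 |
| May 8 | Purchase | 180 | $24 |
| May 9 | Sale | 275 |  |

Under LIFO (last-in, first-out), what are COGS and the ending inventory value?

COGS = $6,790; ending inventory = $13,769

May 9, 275 sold [LIFO — newest first]: 180 @ $24 + 95 @ $26 = $6,790
Ending inventory: 122 @ $25 + 305 @ $25 + 119 @ $26 = $13,769
Check: goods available $20,559 = COGS $6,790 + ending $13,769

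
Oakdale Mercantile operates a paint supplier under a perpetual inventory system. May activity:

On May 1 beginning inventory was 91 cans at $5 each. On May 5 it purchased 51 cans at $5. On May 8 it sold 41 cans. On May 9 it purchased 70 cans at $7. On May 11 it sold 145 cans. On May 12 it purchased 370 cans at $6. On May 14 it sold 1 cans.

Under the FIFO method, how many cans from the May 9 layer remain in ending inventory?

May 8, 41 sold [FIFO — oldest first]: 41 @ $5 = $205
May 11, 145 sold [FIFO — oldest first]: 50 @ $5 + 51 @ $5 + 44 @ $7 = $813
May 14, 1 sold [FIFO — oldest first]: 1 @ $7 = $7
Total COGS = $205 + $813 + $7 = $1,025
Ending inventory: 25 @ $7 + 370 @ $6 = $2,395
Check: goods available $3,420 = COGS $1,025 + ending $2,395

25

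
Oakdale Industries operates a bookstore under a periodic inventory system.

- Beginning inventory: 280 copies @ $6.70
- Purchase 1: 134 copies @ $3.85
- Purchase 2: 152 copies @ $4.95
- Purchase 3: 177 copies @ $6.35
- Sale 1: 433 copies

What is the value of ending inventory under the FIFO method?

Sale 1 (433) [FIFO — oldest first]: 280 @ $6.70 + 134 @ $3.85 + 19 @ $4.95 = $2,485.95
Ending inventory: 133 @ $4.95 + 177 @ $6.35 = $1,782.30
Check: goods available $4,268.25 = COGS $2,485.95 + ending $1,782.30

Ending inventory = $1,782.30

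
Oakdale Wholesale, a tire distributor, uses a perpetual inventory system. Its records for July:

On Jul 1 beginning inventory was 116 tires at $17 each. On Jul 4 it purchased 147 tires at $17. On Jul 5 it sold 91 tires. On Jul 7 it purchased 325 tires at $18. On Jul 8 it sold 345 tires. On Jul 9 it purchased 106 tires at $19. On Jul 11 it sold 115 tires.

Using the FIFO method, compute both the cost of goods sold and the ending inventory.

Jul 5, 91 sold [FIFO — oldest first]: 91 @ $17 = $1,547
Jul 8, 345 sold [FIFO — oldest first]: 25 @ $17 + 147 @ $17 + 173 @ $18 = $6,038
Jul 11, 115 sold [FIFO — oldest first]: 115 @ $18 = $2,070
Total COGS = $1,547 + $6,038 + $2,070 = $9,655
Ending inventory: 37 @ $18 + 106 @ $19 = $2,680

COGS = $9,655; ending inventory = $2,680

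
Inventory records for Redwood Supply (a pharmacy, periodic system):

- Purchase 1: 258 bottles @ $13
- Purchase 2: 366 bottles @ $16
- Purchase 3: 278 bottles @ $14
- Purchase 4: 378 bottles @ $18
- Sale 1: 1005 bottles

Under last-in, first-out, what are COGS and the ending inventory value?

COGS = $16,280; ending inventory = $3,626

Sale 1 (1005) [LIFO — newest first]: 378 @ $18 + 278 @ $14 + 349 @ $16 = $16,280
Ending inventory: 258 @ $13 + 17 @ $16 = $3,626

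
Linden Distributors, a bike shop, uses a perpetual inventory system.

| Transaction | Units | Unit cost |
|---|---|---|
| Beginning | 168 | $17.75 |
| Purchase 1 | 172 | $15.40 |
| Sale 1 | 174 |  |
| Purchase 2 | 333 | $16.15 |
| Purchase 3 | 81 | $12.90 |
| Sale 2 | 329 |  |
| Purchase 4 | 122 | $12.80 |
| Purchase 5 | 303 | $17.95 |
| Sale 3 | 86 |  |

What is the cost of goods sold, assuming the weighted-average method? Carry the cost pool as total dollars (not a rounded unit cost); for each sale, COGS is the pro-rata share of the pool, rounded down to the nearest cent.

After Beginning: 168 on hand, pool $2,982.00 (≈ $17.7500 each)
After Purchase 1: 340 on hand, pool $5,630.80 (≈ $16.5612 each)
Sale 1, sell 174: 174/340 × $5,630.80 → $2,881.64
After Purchase 2: 499 on hand, pool $8,127.11 (≈ $16.2868 each)
After Purchase 3: 580 on hand, pool $9,172.01 (≈ $15.8138 each)
Sale 2, sell 329: 329/580 × $9,172.01 → $5,202.74
After Purchase 4: 373 on hand, pool $5,530.87 (≈ $14.8281 each)
After Purchase 5: 676 on hand, pool $10,969.72 (≈ $16.2274 each)
Sale 3, sell 86: 86/676 × $10,969.72 → $1,395.55
Total COGS = $2,881.64 + $5,202.74 + $1,395.55 = $9,479.93
Ending inventory (cost pool remaining) = $9,574.17

COGS = $9,479.93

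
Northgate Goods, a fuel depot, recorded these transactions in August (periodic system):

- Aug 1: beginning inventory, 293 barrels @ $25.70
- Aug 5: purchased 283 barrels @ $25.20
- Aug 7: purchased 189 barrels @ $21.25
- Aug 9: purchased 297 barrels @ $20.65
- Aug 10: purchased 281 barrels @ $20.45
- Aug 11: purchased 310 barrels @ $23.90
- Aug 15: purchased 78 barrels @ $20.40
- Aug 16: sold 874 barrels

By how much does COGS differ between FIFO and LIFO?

$1,948.90

FIFO COGS: 293 @ $25.70 + 283 @ $25.20 + 189 @ $21.25 + 109 @ $20.65 = $20,928.80
LIFO COGS: 78 @ $20.40 + 310 @ $23.90 + 281 @ $20.45 + 205 @ $20.65 = $18,979.90
Difference = |$20,928.80 − $18,979.90| = $1,948.90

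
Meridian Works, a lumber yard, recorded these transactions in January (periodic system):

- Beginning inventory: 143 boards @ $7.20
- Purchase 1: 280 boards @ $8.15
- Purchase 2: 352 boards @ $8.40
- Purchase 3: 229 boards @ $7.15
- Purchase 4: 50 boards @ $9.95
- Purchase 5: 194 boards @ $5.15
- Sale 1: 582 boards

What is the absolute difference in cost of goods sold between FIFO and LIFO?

$597.65

FIFO COGS: 143 @ $7.20 + 280 @ $8.15 + 159 @ $8.40 = $4,647.20
LIFO COGS: 194 @ $5.15 + 50 @ $9.95 + 229 @ $7.15 + 109 @ $8.40 = $4,049.55
Difference = |$4,647.20 − $4,049.55| = $597.65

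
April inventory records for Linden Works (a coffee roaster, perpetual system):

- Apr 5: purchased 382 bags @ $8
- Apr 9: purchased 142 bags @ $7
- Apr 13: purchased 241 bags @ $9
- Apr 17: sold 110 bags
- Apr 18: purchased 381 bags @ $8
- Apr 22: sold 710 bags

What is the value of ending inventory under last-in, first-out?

Apr 17, 110 sold [LIFO — newest first]: 110 @ $9 = $990
Apr 22, 710 sold [LIFO — newest first]: 381 @ $8 + 131 @ $9 + 142 @ $7 + 56 @ $8 = $5,669
Total COGS = $990 + $5,669 = $6,659
Ending inventory: 326 @ $8 = $2,608

Ending inventory = $2,608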